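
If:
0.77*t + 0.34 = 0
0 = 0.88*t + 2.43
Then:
No Solution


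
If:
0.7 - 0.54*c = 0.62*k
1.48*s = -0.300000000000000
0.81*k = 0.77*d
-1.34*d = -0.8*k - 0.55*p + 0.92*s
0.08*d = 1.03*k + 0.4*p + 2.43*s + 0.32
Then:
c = 1.04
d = 0.23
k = 0.22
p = -0.09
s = -0.20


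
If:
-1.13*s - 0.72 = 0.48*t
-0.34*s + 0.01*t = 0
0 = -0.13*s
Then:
No Solution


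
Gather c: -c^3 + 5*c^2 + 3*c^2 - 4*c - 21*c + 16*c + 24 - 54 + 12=-c^3 + 8*c^2 - 9*c - 18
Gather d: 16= 16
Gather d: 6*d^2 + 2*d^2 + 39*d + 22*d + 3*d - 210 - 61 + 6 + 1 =8*d^2 + 64*d - 264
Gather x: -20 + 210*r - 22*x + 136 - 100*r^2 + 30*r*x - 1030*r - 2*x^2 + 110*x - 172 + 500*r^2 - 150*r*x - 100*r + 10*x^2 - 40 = 400*r^2 - 920*r + 8*x^2 + x*(88 - 120*r) - 96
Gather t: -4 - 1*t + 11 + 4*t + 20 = 3*t + 27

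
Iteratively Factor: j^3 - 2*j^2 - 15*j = (j - 5)*(j^2 + 3*j) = j*(j - 5)*(j + 3)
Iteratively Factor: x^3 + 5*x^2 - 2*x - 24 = (x + 3)*(x^2 + 2*x - 8) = (x - 2)*(x + 3)*(x + 4)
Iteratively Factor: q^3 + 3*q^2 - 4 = (q - 1)*(q^2 + 4*q + 4) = (q - 1)*(q + 2)*(q + 2)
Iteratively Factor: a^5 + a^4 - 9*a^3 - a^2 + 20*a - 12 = (a + 2)*(a^4 - a^3 - 7*a^2 + 13*a - 6) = (a - 2)*(a + 2)*(a^3 + a^2 - 5*a + 3) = (a - 2)*(a - 1)*(a + 2)*(a^2 + 2*a - 3) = (a - 2)*(a - 1)^2*(a + 2)*(a + 3)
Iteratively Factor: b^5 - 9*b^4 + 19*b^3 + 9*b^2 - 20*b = (b - 1)*(b^4 - 8*b^3 + 11*b^2 + 20*b) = (b - 4)*(b - 1)*(b^3 - 4*b^2 - 5*b) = (b - 5)*(b - 4)*(b - 1)*(b^2 + b) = (b - 5)*(b - 4)*(b - 1)*(b + 1)*(b)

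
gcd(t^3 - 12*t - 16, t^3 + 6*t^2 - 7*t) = 1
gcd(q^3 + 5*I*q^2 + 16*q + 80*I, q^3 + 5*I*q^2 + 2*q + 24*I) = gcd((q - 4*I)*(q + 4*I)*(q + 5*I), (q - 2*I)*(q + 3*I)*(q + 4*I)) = q + 4*I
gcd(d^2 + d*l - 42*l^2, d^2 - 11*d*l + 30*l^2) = d - 6*l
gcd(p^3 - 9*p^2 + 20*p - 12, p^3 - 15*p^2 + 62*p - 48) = p^2 - 7*p + 6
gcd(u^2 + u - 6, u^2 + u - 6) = u^2 + u - 6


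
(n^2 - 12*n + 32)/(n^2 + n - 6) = (n^2 - 12*n + 32)/(n^2 + n - 6)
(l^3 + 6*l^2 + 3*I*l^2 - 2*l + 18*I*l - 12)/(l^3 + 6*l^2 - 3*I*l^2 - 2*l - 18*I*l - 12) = (l^2 + 3*I*l - 2)/(l^2 - 3*I*l - 2)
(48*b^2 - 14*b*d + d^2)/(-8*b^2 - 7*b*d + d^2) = (-6*b + d)/(b + d)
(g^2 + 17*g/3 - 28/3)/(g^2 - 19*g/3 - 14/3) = (-3*g^2 - 17*g + 28)/(-3*g^2 + 19*g + 14)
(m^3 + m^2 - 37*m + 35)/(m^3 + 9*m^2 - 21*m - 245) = (m - 1)/(m + 7)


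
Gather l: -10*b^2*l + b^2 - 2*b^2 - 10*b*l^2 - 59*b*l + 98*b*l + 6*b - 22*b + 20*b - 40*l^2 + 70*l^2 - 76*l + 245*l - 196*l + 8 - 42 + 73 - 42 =-b^2 + 4*b + l^2*(30 - 10*b) + l*(-10*b^2 + 39*b - 27) - 3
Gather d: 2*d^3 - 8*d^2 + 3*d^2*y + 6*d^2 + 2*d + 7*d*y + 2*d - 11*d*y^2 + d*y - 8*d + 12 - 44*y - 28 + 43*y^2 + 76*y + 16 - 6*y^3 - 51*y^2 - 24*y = 2*d^3 + d^2*(3*y - 2) + d*(-11*y^2 + 8*y - 4) - 6*y^3 - 8*y^2 + 8*y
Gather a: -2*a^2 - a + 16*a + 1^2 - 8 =-2*a^2 + 15*a - 7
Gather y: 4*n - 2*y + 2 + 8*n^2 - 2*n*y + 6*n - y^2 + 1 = 8*n^2 + 10*n - y^2 + y*(-2*n - 2) + 3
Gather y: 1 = 1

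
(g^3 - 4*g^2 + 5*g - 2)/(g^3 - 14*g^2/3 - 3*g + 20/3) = 3*(g^2 - 3*g + 2)/(3*g^2 - 11*g - 20)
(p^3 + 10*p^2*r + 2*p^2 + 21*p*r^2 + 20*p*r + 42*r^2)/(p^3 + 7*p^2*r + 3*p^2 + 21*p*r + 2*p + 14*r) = (p + 3*r)/(p + 1)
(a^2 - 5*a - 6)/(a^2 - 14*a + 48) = (a + 1)/(a - 8)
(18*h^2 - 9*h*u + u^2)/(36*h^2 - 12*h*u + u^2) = (-3*h + u)/(-6*h + u)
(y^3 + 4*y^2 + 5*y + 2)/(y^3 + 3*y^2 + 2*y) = (y + 1)/y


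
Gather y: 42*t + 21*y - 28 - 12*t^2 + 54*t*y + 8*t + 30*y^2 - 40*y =-12*t^2 + 50*t + 30*y^2 + y*(54*t - 19) - 28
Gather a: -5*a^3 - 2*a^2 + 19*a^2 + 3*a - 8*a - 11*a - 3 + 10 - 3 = -5*a^3 + 17*a^2 - 16*a + 4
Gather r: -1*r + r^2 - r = r^2 - 2*r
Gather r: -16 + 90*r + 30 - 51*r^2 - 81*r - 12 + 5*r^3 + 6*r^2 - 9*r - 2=5*r^3 - 45*r^2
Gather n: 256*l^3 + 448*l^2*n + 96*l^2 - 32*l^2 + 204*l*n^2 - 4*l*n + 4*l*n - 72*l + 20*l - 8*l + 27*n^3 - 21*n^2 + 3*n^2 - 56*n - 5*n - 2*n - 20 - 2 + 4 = 256*l^3 + 64*l^2 - 60*l + 27*n^3 + n^2*(204*l - 18) + n*(448*l^2 - 63) - 18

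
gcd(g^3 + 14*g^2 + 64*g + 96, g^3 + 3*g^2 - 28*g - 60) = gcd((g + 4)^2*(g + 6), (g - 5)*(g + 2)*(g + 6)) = g + 6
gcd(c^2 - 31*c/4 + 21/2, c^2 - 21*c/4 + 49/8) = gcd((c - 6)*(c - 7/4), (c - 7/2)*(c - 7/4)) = c - 7/4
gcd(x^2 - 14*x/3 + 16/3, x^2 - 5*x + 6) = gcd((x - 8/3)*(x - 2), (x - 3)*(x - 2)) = x - 2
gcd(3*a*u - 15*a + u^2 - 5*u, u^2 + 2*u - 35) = u - 5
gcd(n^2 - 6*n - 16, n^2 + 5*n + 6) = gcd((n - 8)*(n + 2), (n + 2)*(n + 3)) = n + 2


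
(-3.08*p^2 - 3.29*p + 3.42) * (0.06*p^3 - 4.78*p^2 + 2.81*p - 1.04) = -0.1848*p^5 + 14.525*p^4 + 7.2766*p^3 - 22.3893*p^2 + 13.0318*p - 3.5568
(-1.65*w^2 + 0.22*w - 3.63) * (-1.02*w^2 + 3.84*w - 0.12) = 1.683*w^4 - 6.5604*w^3 + 4.7454*w^2 - 13.9656*w + 0.4356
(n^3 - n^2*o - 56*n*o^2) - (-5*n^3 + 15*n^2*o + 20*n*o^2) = 6*n^3 - 16*n^2*o - 76*n*o^2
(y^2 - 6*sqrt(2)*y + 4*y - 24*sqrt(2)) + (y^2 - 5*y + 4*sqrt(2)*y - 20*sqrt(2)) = 2*y^2 - 2*sqrt(2)*y - y - 44*sqrt(2)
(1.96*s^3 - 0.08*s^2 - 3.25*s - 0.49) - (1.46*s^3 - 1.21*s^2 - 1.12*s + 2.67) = 0.5*s^3 + 1.13*s^2 - 2.13*s - 3.16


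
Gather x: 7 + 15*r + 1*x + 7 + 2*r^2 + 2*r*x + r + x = 2*r^2 + 16*r + x*(2*r + 2) + 14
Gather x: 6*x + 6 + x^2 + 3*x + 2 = x^2 + 9*x + 8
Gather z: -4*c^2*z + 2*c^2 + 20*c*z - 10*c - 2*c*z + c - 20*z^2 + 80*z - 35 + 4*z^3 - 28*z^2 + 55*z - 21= 2*c^2 - 9*c + 4*z^3 - 48*z^2 + z*(-4*c^2 + 18*c + 135) - 56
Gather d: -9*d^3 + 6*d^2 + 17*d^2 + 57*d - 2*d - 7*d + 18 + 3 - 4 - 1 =-9*d^3 + 23*d^2 + 48*d + 16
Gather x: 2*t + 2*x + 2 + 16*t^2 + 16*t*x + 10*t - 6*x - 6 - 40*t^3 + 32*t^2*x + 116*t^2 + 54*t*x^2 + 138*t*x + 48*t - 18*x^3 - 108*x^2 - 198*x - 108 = -40*t^3 + 132*t^2 + 60*t - 18*x^3 + x^2*(54*t - 108) + x*(32*t^2 + 154*t - 202) - 112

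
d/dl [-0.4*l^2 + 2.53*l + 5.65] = 2.53 - 0.8*l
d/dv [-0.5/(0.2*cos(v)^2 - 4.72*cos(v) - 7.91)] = (2.36 - 0.2*cos(v))*sin(v)/(-0.2*cos(v)^2 + 4.72*cos(v) + 7.91)^2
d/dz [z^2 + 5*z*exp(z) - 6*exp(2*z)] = 5*z*exp(z) + 2*z - 12*exp(2*z) + 5*exp(z)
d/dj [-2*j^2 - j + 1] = -4*j - 1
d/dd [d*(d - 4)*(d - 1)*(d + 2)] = 4*d^3 - 9*d^2 - 12*d + 8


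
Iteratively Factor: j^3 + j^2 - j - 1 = (j + 1)*(j^2 - 1) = (j - 1)*(j + 1)*(j + 1)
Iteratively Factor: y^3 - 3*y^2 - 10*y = (y - 5)*(y^2 + 2*y) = (y - 5)*(y + 2)*(y)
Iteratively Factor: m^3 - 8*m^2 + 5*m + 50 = (m + 2)*(m^2 - 10*m + 25) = (m - 5)*(m + 2)*(m - 5)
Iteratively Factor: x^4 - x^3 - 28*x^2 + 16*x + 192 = (x - 4)*(x^3 + 3*x^2 - 16*x - 48) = (x - 4)*(x + 4)*(x^2 - x - 12) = (x - 4)^2*(x + 4)*(x + 3)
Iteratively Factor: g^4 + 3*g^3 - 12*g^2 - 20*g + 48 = (g + 4)*(g^3 - g^2 - 8*g + 12) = (g - 2)*(g + 4)*(g^2 + g - 6) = (g - 2)^2*(g + 4)*(g + 3)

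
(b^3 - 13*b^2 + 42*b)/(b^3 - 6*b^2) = (b - 7)/b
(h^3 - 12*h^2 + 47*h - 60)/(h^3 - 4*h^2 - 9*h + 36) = (h - 5)/(h + 3)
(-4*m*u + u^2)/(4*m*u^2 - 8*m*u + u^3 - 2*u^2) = (-4*m + u)/(4*m*u - 8*m + u^2 - 2*u)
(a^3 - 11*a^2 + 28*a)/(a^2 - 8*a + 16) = a*(a - 7)/(a - 4)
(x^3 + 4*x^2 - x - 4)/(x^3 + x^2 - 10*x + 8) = (x + 1)/(x - 2)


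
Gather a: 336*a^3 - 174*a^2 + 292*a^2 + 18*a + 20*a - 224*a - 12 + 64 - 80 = 336*a^3 + 118*a^2 - 186*a - 28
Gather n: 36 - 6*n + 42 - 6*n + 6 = 84 - 12*n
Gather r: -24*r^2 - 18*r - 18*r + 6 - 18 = -24*r^2 - 36*r - 12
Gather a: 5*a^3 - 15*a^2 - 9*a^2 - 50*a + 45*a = 5*a^3 - 24*a^2 - 5*a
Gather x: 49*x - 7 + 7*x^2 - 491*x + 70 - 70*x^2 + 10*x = -63*x^2 - 432*x + 63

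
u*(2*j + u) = 2*j*u + u^2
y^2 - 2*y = y*(y - 2)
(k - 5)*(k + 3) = k^2 - 2*k - 15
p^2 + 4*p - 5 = (p - 1)*(p + 5)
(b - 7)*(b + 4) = b^2 - 3*b - 28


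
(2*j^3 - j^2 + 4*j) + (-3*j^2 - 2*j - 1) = 2*j^3 - 4*j^2 + 2*j - 1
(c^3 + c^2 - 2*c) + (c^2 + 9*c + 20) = c^3 + 2*c^2 + 7*c + 20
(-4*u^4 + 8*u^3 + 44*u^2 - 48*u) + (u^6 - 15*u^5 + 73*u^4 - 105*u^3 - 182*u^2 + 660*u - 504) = u^6 - 15*u^5 + 69*u^4 - 97*u^3 - 138*u^2 + 612*u - 504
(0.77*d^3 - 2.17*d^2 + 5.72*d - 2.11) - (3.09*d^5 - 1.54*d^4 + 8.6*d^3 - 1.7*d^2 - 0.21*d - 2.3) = -3.09*d^5 + 1.54*d^4 - 7.83*d^3 - 0.47*d^2 + 5.93*d + 0.19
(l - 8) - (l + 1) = -9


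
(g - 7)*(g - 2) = g^2 - 9*g + 14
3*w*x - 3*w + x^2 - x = (3*w + x)*(x - 1)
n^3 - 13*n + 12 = (n - 3)*(n - 1)*(n + 4)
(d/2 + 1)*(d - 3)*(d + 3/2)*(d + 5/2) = d^4/2 + 3*d^3/2 - 25*d^2/8 - 111*d/8 - 45/4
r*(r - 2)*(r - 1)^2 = r^4 - 4*r^3 + 5*r^2 - 2*r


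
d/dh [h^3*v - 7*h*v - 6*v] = v*(3*h^2 - 7)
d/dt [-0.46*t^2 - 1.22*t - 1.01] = -0.92*t - 1.22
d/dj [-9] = 0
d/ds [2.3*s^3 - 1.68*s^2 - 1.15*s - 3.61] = 6.9*s^2 - 3.36*s - 1.15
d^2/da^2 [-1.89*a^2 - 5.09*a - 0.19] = -3.78000000000000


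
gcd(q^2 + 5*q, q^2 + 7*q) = q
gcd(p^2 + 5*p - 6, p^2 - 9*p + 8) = p - 1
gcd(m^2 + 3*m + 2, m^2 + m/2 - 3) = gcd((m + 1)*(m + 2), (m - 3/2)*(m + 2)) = m + 2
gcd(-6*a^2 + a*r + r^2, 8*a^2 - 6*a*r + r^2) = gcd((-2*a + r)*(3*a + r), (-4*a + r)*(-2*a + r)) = -2*a + r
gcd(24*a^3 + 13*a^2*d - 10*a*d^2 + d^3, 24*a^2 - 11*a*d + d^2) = 24*a^2 - 11*a*d + d^2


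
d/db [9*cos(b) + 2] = -9*sin(b)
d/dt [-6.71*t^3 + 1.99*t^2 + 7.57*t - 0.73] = -20.13*t^2 + 3.98*t + 7.57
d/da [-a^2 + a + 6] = 1 - 2*a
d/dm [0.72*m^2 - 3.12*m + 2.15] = 1.44*m - 3.12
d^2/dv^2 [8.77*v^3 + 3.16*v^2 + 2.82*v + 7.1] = 52.62*v + 6.32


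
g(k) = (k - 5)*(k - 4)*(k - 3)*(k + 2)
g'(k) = (k - 5)*(k - 4)*(k - 3) + (k - 5)*(k - 4)*(k + 2) + (k - 5)*(k - 3)*(k + 2) + (k - 4)*(k - 3)*(k + 2)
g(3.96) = 0.24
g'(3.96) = -5.89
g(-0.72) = -128.56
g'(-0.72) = -16.16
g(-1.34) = -96.98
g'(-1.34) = -91.13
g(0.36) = -105.23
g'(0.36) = 46.86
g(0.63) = -91.79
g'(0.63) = 52.07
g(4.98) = -0.27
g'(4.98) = 13.09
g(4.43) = -2.25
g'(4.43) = -3.21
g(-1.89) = -21.83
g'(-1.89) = -187.11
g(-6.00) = 3960.00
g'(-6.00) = -2186.00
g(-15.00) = 88920.00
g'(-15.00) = -20906.00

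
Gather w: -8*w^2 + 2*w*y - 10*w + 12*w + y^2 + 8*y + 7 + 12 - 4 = -8*w^2 + w*(2*y + 2) + y^2 + 8*y + 15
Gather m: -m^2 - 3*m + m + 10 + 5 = -m^2 - 2*m + 15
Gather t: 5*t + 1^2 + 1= 5*t + 2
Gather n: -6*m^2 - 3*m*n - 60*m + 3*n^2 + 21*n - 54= -6*m^2 - 60*m + 3*n^2 + n*(21 - 3*m) - 54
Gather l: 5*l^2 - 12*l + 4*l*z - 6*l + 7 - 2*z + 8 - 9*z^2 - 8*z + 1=5*l^2 + l*(4*z - 18) - 9*z^2 - 10*z + 16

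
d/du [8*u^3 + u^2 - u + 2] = 24*u^2 + 2*u - 1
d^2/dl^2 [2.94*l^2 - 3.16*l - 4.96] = 5.88000000000000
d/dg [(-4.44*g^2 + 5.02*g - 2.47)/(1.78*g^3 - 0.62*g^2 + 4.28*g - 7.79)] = (7.9032*g^4 - 17.8712*g^3 - 2.701*g^2 + 66.1124*g - 28.5342)/(3.1684*g^6 - 2.2072*g^5 + 15.6212*g^4 - 33.0396*g^3 + 27.978*g^2 - 66.6824*g + 60.6841)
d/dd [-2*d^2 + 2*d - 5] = 2 - 4*d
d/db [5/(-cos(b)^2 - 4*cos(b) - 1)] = -10*(cos(b) + 2)*sin(b)/(cos(b)^2 + 4*cos(b) + 1)^2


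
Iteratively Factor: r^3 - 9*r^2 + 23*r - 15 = (r - 5)*(r^2 - 4*r + 3) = (r - 5)*(r - 1)*(r - 3)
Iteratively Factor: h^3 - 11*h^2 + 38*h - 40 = (h - 2)*(h^2 - 9*h + 20) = (h - 5)*(h - 2)*(h - 4)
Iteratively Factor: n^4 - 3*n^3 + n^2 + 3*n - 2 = (n - 2)*(n^3 - n^2 - n + 1) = (n - 2)*(n - 1)*(n^2 - 1) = (n - 2)*(n - 1)^2*(n + 1)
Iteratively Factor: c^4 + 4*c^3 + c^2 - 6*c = (c + 2)*(c^3 + 2*c^2 - 3*c) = c*(c + 2)*(c^2 + 2*c - 3) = c*(c + 2)*(c + 3)*(c - 1)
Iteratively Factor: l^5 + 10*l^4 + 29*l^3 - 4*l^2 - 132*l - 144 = (l + 2)*(l^4 + 8*l^3 + 13*l^2 - 30*l - 72) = (l + 2)*(l + 3)*(l^3 + 5*l^2 - 2*l - 24) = (l + 2)*(l + 3)^2*(l^2 + 2*l - 8) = (l - 2)*(l + 2)*(l + 3)^2*(l + 4)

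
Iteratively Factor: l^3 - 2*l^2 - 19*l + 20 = (l - 5)*(l^2 + 3*l - 4) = (l - 5)*(l - 1)*(l + 4)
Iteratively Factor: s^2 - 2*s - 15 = (s - 5)*(s + 3)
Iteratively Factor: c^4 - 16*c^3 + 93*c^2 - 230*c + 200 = (c - 4)*(c^3 - 12*c^2 + 45*c - 50) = (c - 5)*(c - 4)*(c^2 - 7*c + 10) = (c - 5)*(c - 4)*(c - 2)*(c - 5)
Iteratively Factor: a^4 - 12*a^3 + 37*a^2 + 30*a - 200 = (a + 2)*(a^3 - 14*a^2 + 65*a - 100) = (a - 4)*(a + 2)*(a^2 - 10*a + 25) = (a - 5)*(a - 4)*(a + 2)*(a - 5)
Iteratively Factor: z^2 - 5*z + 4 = (z - 1)*(z - 4)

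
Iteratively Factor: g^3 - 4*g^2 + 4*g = (g - 2)*(g^2 - 2*g) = (g - 2)^2*(g)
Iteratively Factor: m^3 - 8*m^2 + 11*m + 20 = (m + 1)*(m^2 - 9*m + 20) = (m - 4)*(m + 1)*(m - 5)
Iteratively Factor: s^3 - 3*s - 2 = (s + 1)*(s^2 - s - 2) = (s + 1)^2*(s - 2)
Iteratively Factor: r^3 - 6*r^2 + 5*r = (r)*(r^2 - 6*r + 5) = r*(r - 5)*(r - 1)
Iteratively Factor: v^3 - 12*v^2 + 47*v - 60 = (v - 3)*(v^2 - 9*v + 20) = (v - 4)*(v - 3)*(v - 5)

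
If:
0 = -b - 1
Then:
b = -1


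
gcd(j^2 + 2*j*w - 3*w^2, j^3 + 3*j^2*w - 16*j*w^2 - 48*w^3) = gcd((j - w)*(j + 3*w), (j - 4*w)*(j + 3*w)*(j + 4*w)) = j + 3*w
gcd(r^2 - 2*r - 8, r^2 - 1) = 1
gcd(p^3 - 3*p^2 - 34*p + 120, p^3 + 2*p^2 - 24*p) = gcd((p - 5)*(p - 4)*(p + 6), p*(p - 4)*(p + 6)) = p^2 + 2*p - 24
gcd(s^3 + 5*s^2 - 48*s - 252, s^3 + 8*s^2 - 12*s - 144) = s^2 + 12*s + 36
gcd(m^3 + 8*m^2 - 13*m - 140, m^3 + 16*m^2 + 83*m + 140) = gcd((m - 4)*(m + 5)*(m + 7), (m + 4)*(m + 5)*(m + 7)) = m^2 + 12*m + 35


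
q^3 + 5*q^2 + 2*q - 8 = (q - 1)*(q + 2)*(q + 4)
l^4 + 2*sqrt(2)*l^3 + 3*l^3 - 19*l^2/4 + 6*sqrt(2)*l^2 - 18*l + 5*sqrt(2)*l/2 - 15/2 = (l + 1/2)*(l + 5/2)*(l - sqrt(2))*(l + 3*sqrt(2))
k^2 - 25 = (k - 5)*(k + 5)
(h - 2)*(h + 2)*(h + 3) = h^3 + 3*h^2 - 4*h - 12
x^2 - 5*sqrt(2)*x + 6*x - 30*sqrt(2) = (x + 6)*(x - 5*sqrt(2))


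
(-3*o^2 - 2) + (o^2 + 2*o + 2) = -2*o^2 + 2*o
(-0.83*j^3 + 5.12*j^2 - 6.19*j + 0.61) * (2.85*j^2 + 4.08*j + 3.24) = -2.3655*j^5 + 11.2056*j^4 + 0.558900000000001*j^3 - 6.9279*j^2 - 17.5668*j + 1.9764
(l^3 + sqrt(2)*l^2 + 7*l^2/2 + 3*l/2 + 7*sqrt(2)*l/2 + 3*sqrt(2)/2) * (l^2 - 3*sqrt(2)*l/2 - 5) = l^5 - sqrt(2)*l^4/2 + 7*l^4/2 - 13*l^3/2 - 7*sqrt(2)*l^3/4 - 28*l^2 - 23*sqrt(2)*l^2/4 - 35*sqrt(2)*l/2 - 12*l - 15*sqrt(2)/2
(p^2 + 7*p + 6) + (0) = p^2 + 7*p + 6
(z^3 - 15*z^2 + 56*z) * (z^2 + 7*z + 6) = z^5 - 8*z^4 - 43*z^3 + 302*z^2 + 336*z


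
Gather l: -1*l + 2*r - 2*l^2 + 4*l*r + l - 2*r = -2*l^2 + 4*l*r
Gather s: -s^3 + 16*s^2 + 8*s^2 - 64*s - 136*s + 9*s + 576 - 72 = -s^3 + 24*s^2 - 191*s + 504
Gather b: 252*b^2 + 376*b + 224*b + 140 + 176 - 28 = 252*b^2 + 600*b + 288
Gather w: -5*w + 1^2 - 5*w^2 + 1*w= -5*w^2 - 4*w + 1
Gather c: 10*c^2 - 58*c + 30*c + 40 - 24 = 10*c^2 - 28*c + 16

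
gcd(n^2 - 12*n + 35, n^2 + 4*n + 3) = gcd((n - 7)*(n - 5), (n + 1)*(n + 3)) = 1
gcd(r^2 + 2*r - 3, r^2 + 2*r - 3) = r^2 + 2*r - 3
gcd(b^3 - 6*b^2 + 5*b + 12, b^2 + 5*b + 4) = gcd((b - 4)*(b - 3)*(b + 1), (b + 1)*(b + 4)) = b + 1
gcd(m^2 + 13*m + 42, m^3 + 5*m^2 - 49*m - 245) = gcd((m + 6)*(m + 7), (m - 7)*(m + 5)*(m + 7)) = m + 7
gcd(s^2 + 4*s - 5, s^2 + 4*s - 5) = s^2 + 4*s - 5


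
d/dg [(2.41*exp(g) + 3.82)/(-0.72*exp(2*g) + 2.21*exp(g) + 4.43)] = (1.7352*exp(2*g) + 5.5008*exp(g) + 2.2341)*exp(g)/(0.5184*exp(4*g) - 3.1824*exp(3*g) - 1.4951*exp(2*g) + 19.5806*exp(g) + 19.6249)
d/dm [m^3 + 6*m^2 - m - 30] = 3*m^2 + 12*m - 1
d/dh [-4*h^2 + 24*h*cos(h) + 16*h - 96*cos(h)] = -24*h*sin(h) - 8*h + 96*sin(h) + 24*cos(h) + 16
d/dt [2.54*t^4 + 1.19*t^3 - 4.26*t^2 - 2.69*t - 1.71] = 10.16*t^3 + 3.57*t^2 - 8.52*t - 2.69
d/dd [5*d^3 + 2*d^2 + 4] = d*(15*d + 4)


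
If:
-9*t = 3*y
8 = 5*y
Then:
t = -8/15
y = 8/5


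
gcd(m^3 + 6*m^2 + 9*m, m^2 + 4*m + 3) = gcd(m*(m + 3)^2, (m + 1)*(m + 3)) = m + 3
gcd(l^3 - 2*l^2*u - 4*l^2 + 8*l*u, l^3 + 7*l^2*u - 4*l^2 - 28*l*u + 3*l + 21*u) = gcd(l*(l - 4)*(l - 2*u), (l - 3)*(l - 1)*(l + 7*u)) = 1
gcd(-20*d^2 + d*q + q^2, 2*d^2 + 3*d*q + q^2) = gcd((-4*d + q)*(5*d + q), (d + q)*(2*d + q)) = 1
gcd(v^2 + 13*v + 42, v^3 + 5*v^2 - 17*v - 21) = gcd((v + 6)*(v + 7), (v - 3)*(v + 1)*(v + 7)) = v + 7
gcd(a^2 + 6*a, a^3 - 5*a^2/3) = a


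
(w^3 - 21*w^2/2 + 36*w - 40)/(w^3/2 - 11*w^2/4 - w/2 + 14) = 2*(2*w^2 - 13*w + 20)/(2*w^2 - 3*w - 14)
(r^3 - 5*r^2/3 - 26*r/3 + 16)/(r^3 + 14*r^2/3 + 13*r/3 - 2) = (3*r^2 - 14*r + 16)/(3*r^2 + 5*r - 2)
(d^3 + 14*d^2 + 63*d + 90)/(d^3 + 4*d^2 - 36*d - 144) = (d^2 + 8*d + 15)/(d^2 - 2*d - 24)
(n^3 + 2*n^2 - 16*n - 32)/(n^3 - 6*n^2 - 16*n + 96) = (n + 2)/(n - 6)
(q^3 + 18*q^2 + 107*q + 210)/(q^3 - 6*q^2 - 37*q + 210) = (q^2 + 12*q + 35)/(q^2 - 12*q + 35)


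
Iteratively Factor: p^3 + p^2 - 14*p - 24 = (p + 3)*(p^2 - 2*p - 8) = (p + 2)*(p + 3)*(p - 4)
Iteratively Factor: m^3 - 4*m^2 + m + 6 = (m - 3)*(m^2 - m - 2) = (m - 3)*(m + 1)*(m - 2)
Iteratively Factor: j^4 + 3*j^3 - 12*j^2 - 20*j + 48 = (j - 2)*(j^3 + 5*j^2 - 2*j - 24) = (j - 2)^2*(j^2 + 7*j + 12) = (j - 2)^2*(j + 3)*(j + 4)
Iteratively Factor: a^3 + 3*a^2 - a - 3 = (a + 1)*(a^2 + 2*a - 3) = (a + 1)*(a + 3)*(a - 1)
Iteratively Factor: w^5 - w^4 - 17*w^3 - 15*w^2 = (w + 1)*(w^4 - 2*w^3 - 15*w^2) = w*(w + 1)*(w^3 - 2*w^2 - 15*w) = w^2*(w + 1)*(w^2 - 2*w - 15) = w^2*(w + 1)*(w + 3)*(w - 5)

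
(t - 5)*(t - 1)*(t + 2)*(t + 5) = t^4 + t^3 - 27*t^2 - 25*t + 50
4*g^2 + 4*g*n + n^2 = (2*g + n)^2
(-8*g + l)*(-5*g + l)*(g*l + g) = 40*g^3*l + 40*g^3 - 13*g^2*l^2 - 13*g^2*l + g*l^3 + g*l^2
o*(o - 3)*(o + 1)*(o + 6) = o^4 + 4*o^3 - 15*o^2 - 18*o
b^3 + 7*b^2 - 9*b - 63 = (b - 3)*(b + 3)*(b + 7)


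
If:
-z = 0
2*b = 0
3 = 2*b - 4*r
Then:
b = 0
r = -3/4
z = 0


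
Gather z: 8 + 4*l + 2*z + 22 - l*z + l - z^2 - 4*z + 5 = 5*l - z^2 + z*(-l - 2) + 35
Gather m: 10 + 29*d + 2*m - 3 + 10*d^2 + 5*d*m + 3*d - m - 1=10*d^2 + 32*d + m*(5*d + 1) + 6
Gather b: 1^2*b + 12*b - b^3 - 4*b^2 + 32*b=-b^3 - 4*b^2 + 45*b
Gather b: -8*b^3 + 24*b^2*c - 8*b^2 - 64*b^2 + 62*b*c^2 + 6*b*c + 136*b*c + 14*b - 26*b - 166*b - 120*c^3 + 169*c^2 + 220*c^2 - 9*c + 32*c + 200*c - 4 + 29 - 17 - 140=-8*b^3 + b^2*(24*c - 72) + b*(62*c^2 + 142*c - 178) - 120*c^3 + 389*c^2 + 223*c - 132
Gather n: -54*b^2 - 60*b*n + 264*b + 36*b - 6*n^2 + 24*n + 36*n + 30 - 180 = -54*b^2 + 300*b - 6*n^2 + n*(60 - 60*b) - 150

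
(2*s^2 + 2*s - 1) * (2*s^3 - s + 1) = 4*s^5 + 4*s^4 - 4*s^3 + 3*s - 1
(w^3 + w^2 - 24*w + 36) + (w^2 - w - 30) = w^3 + 2*w^2 - 25*w + 6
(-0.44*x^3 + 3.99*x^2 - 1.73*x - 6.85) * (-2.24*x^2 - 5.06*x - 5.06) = 0.9856*x^5 - 6.7112*x^4 - 14.0878*x^3 + 3.9084*x^2 + 43.4148*x + 34.661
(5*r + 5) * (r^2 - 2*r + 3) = 5*r^3 - 5*r^2 + 5*r + 15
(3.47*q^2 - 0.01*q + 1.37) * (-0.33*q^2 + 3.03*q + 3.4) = -1.1451*q^4 + 10.5174*q^3 + 11.3156*q^2 + 4.1171*q + 4.658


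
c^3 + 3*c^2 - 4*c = c*(c - 1)*(c + 4)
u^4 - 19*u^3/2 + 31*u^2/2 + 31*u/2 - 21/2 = (u - 7)*(u - 3)*(u - 1/2)*(u + 1)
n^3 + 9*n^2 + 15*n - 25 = (n - 1)*(n + 5)^2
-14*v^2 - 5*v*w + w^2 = (-7*v + w)*(2*v + w)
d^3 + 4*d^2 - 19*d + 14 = (d - 2)*(d - 1)*(d + 7)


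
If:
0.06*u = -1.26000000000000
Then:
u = -21.00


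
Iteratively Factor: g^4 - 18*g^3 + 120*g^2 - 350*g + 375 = (g - 3)*(g^3 - 15*g^2 + 75*g - 125) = (g - 5)*(g - 3)*(g^2 - 10*g + 25) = (g - 5)^2*(g - 3)*(g - 5)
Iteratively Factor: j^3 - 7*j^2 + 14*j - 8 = (j - 2)*(j^2 - 5*j + 4) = (j - 2)*(j - 1)*(j - 4)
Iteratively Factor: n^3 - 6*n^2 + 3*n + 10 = (n + 1)*(n^2 - 7*n + 10) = (n - 5)*(n + 1)*(n - 2)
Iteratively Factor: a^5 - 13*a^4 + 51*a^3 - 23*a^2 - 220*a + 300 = (a + 2)*(a^4 - 15*a^3 + 81*a^2 - 185*a + 150) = (a - 2)*(a + 2)*(a^3 - 13*a^2 + 55*a - 75) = (a - 5)*(a - 2)*(a + 2)*(a^2 - 8*a + 15) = (a - 5)^2*(a - 2)*(a + 2)*(a - 3)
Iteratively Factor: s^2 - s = (s)*(s - 1)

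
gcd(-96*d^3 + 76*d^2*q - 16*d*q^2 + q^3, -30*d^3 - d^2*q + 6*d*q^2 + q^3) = -2*d + q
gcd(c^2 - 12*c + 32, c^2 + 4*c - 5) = 1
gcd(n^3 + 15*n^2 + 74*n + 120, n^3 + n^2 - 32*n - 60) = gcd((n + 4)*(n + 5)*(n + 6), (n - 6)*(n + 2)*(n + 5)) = n + 5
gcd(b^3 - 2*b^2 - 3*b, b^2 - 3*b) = b^2 - 3*b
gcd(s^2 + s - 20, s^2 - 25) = s + 5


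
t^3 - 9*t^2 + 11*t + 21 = (t - 7)*(t - 3)*(t + 1)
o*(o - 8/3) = o^2 - 8*o/3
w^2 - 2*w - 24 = (w - 6)*(w + 4)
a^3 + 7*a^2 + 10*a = a*(a + 2)*(a + 5)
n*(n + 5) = n^2 + 5*n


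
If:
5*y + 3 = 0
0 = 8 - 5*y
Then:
No Solution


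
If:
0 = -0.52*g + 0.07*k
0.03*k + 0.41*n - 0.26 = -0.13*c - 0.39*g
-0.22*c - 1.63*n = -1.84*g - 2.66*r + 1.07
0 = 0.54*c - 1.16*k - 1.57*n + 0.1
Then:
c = 2.70197096023233 - 2.6477428657273*r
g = 0.304370467998377 - 0.438227714399879*r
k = 2.26103776227366 - 3.2554058783991*r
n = 1.49457940856701*r - 0.677541073701901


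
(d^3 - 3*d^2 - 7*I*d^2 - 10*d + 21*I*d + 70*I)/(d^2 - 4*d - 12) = (d^2 - d*(5 + 7*I) + 35*I)/(d - 6)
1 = 1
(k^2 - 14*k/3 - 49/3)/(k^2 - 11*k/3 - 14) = (k - 7)/(k - 6)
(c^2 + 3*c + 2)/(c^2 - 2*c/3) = 3*(c^2 + 3*c + 2)/(c*(3*c - 2))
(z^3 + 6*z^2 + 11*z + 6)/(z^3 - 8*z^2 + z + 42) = (z^2 + 4*z + 3)/(z^2 - 10*z + 21)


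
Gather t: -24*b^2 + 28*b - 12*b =-24*b^2 + 16*b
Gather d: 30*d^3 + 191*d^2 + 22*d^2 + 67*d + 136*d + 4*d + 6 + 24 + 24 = 30*d^3 + 213*d^2 + 207*d + 54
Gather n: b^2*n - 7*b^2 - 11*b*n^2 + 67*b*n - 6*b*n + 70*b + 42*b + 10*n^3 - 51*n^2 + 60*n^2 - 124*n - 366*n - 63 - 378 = -7*b^2 + 112*b + 10*n^3 + n^2*(9 - 11*b) + n*(b^2 + 61*b - 490) - 441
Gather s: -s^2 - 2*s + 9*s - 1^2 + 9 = -s^2 + 7*s + 8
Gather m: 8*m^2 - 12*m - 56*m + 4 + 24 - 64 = 8*m^2 - 68*m - 36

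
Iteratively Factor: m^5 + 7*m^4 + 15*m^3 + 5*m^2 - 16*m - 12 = (m + 2)*(m^4 + 5*m^3 + 5*m^2 - 5*m - 6) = (m - 1)*(m + 2)*(m^3 + 6*m^2 + 11*m + 6) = (m - 1)*(m + 2)^2*(m^2 + 4*m + 3) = (m - 1)*(m + 2)^2*(m + 3)*(m + 1)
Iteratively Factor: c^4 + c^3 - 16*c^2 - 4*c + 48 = (c + 4)*(c^3 - 3*c^2 - 4*c + 12) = (c + 2)*(c + 4)*(c^2 - 5*c + 6) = (c - 2)*(c + 2)*(c + 4)*(c - 3)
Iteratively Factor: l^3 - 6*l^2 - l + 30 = (l - 5)*(l^2 - l - 6) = (l - 5)*(l - 3)*(l + 2)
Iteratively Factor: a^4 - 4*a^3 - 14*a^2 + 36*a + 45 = (a + 1)*(a^3 - 5*a^2 - 9*a + 45) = (a - 3)*(a + 1)*(a^2 - 2*a - 15) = (a - 5)*(a - 3)*(a + 1)*(a + 3)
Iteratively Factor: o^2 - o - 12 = (o - 4)*(o + 3)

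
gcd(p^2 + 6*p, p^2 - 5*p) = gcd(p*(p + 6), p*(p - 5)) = p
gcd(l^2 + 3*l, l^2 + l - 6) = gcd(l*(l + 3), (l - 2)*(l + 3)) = l + 3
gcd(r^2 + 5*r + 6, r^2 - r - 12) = r + 3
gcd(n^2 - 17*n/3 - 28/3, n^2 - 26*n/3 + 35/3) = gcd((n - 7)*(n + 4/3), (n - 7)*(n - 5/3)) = n - 7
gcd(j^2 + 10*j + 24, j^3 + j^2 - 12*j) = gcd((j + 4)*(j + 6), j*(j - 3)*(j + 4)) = j + 4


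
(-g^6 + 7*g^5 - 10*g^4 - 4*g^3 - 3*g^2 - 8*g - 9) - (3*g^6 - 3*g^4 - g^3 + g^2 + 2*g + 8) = -4*g^6 + 7*g^5 - 7*g^4 - 3*g^3 - 4*g^2 - 10*g - 17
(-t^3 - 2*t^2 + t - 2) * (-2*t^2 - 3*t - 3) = 2*t^5 + 7*t^4 + 7*t^3 + 7*t^2 + 3*t + 6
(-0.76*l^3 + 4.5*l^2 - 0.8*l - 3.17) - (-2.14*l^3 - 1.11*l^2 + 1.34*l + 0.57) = 1.38*l^3 + 5.61*l^2 - 2.14*l - 3.74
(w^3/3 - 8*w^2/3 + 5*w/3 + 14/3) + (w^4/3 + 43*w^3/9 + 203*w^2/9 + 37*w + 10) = w^4/3 + 46*w^3/9 + 179*w^2/9 + 116*w/3 + 44/3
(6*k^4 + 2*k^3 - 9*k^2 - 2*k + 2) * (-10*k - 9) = -60*k^5 - 74*k^4 + 72*k^3 + 101*k^2 - 2*k - 18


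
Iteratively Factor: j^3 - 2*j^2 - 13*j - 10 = (j - 5)*(j^2 + 3*j + 2) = (j - 5)*(j + 1)*(j + 2)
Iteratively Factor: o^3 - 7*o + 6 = (o - 1)*(o^2 + o - 6) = (o - 2)*(o - 1)*(o + 3)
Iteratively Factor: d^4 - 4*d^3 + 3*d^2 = (d - 3)*(d^3 - d^2) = (d - 3)*(d - 1)*(d^2) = d*(d - 3)*(d - 1)*(d)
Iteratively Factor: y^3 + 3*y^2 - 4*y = (y)*(y^2 + 3*y - 4) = y*(y - 1)*(y + 4)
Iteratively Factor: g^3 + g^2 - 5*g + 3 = (g + 3)*(g^2 - 2*g + 1) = (g - 1)*(g + 3)*(g - 1)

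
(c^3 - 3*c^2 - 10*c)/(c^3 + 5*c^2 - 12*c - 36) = c*(c - 5)/(c^2 + 3*c - 18)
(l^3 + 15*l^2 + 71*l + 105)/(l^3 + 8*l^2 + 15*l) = (l + 7)/l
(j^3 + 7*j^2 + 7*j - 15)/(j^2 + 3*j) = j + 4 - 5/j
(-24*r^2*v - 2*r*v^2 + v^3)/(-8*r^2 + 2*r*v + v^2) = v*(6*r - v)/(2*r - v)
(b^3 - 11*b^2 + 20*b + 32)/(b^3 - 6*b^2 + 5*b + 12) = (b - 8)/(b - 3)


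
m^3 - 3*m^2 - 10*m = m*(m - 5)*(m + 2)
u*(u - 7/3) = u^2 - 7*u/3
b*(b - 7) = b^2 - 7*b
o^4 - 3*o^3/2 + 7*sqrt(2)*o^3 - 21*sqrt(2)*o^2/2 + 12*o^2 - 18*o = o*(o - 3/2)*(o + sqrt(2))*(o + 6*sqrt(2))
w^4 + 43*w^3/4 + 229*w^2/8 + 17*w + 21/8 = (w + 1/4)*(w + 1/2)*(w + 3)*(w + 7)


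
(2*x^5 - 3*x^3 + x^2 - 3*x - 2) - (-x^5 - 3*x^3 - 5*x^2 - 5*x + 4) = 3*x^5 + 6*x^2 + 2*x - 6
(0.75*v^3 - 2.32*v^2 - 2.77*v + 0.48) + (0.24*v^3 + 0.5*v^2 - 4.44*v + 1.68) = 0.99*v^3 - 1.82*v^2 - 7.21*v + 2.16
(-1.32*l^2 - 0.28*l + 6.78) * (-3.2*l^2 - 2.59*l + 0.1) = 4.224*l^4 + 4.3148*l^3 - 21.1028*l^2 - 17.5882*l + 0.678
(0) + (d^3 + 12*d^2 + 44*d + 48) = d^3 + 12*d^2 + 44*d + 48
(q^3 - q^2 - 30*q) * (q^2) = q^5 - q^4 - 30*q^3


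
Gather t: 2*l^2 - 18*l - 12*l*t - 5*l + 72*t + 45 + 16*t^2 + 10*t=2*l^2 - 23*l + 16*t^2 + t*(82 - 12*l) + 45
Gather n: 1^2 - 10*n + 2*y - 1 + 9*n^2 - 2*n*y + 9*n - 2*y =9*n^2 + n*(-2*y - 1)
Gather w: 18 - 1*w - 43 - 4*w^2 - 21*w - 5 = -4*w^2 - 22*w - 30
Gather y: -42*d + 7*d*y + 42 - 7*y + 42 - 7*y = -42*d + y*(7*d - 14) + 84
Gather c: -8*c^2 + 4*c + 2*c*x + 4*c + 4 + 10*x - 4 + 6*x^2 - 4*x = -8*c^2 + c*(2*x + 8) + 6*x^2 + 6*x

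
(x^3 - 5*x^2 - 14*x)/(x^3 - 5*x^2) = (x^2 - 5*x - 14)/(x*(x - 5))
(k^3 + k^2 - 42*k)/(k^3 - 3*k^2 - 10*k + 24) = k*(k^2 + k - 42)/(k^3 - 3*k^2 - 10*k + 24)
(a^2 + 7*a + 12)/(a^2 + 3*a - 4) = (a + 3)/(a - 1)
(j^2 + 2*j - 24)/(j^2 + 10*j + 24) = (j - 4)/(j + 4)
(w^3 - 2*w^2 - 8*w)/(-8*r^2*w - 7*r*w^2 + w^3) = (-w^2 + 2*w + 8)/(8*r^2 + 7*r*w - w^2)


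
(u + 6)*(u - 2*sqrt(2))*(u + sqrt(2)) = u^3 - sqrt(2)*u^2 + 6*u^2 - 6*sqrt(2)*u - 4*u - 24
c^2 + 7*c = c*(c + 7)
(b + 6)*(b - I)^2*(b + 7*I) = b^4 + 6*b^3 + 5*I*b^3 + 13*b^2 + 30*I*b^2 + 78*b - 7*I*b - 42*I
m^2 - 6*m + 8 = (m - 4)*(m - 2)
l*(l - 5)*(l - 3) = l^3 - 8*l^2 + 15*l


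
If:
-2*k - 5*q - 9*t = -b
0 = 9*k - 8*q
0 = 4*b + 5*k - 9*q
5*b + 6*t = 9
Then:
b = 1107/209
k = 864/209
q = 972/209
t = -609/209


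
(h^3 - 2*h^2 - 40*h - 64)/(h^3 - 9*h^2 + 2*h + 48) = (h + 4)/(h - 3)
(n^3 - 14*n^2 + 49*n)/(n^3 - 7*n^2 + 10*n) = (n^2 - 14*n + 49)/(n^2 - 7*n + 10)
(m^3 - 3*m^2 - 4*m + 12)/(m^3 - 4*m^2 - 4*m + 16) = (m - 3)/(m - 4)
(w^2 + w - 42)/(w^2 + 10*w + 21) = (w - 6)/(w + 3)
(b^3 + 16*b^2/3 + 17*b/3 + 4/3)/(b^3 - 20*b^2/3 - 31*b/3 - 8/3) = (b + 4)/(b - 8)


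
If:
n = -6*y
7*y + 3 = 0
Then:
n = 18/7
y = -3/7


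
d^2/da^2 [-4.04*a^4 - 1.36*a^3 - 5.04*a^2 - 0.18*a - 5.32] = -48.48*a^2 - 8.16*a - 10.08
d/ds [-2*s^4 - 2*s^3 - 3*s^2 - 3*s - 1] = -8*s^3 - 6*s^2 - 6*s - 3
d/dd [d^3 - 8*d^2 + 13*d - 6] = 3*d^2 - 16*d + 13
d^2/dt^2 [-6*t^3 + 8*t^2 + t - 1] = 16 - 36*t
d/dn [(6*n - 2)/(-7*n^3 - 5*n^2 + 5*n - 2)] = 2*(42*n^3 - 6*n^2 - 10*n - 1)/(49*n^6 + 70*n^5 - 45*n^4 - 22*n^3 + 45*n^2 - 20*n + 4)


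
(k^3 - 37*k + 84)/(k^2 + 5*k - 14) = (k^2 - 7*k + 12)/(k - 2)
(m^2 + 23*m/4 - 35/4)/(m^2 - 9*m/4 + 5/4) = (m + 7)/(m - 1)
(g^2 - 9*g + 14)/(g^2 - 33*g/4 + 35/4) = 4*(g - 2)/(4*g - 5)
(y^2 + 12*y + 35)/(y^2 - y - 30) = (y + 7)/(y - 6)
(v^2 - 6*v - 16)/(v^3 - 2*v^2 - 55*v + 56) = (v + 2)/(v^2 + 6*v - 7)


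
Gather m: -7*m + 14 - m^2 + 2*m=-m^2 - 5*m + 14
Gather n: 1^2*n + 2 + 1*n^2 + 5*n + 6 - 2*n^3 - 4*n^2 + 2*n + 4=-2*n^3 - 3*n^2 + 8*n + 12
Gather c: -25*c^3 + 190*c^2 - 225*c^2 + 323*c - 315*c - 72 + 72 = -25*c^3 - 35*c^2 + 8*c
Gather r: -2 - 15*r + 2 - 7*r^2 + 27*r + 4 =-7*r^2 + 12*r + 4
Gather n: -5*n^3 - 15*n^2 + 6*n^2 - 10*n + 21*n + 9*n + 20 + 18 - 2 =-5*n^3 - 9*n^2 + 20*n + 36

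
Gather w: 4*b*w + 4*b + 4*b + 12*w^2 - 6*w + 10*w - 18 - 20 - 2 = 8*b + 12*w^2 + w*(4*b + 4) - 40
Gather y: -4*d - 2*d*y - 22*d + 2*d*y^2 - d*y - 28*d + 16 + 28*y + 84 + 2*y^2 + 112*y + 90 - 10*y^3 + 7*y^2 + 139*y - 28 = -54*d - 10*y^3 + y^2*(2*d + 9) + y*(279 - 3*d) + 162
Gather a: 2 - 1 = 1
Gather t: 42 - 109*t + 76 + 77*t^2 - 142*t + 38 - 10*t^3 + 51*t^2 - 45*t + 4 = -10*t^3 + 128*t^2 - 296*t + 160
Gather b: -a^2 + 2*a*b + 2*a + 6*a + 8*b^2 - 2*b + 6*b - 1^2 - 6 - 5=-a^2 + 8*a + 8*b^2 + b*(2*a + 4) - 12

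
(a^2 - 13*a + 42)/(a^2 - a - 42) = (a - 6)/(a + 6)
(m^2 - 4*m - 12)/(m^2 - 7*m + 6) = (m + 2)/(m - 1)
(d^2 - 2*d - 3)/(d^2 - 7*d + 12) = (d + 1)/(d - 4)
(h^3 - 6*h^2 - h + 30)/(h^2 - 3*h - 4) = (-h^3 + 6*h^2 + h - 30)/(-h^2 + 3*h + 4)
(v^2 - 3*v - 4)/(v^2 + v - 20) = (v + 1)/(v + 5)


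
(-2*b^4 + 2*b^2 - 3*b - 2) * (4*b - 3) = -8*b^5 + 6*b^4 + 8*b^3 - 18*b^2 + b + 6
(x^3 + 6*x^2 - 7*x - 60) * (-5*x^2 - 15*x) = -5*x^5 - 45*x^4 - 55*x^3 + 405*x^2 + 900*x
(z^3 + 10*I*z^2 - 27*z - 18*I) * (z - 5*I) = z^4 + 5*I*z^3 + 23*z^2 + 117*I*z - 90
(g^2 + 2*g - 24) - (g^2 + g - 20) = g - 4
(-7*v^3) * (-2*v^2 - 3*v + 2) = 14*v^5 + 21*v^4 - 14*v^3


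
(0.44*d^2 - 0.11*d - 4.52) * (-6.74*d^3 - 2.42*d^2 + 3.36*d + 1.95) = -2.9656*d^5 - 0.3234*d^4 + 32.2094*d^3 + 11.4268*d^2 - 15.4017*d - 8.814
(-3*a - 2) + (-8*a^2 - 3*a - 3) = -8*a^2 - 6*a - 5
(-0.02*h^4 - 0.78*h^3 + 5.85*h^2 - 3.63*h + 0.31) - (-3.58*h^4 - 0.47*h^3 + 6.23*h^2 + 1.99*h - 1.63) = 3.56*h^4 - 0.31*h^3 - 0.380000000000001*h^2 - 5.62*h + 1.94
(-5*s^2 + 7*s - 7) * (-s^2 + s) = 5*s^4 - 12*s^3 + 14*s^2 - 7*s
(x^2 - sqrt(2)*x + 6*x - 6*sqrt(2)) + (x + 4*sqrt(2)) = x^2 - sqrt(2)*x + 7*x - 2*sqrt(2)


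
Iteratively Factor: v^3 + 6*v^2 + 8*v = (v + 4)*(v^2 + 2*v) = v*(v + 4)*(v + 2)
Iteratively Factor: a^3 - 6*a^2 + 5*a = (a - 5)*(a^2 - a) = a*(a - 5)*(a - 1)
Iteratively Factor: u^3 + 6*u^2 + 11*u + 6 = (u + 1)*(u^2 + 5*u + 6) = (u + 1)*(u + 2)*(u + 3)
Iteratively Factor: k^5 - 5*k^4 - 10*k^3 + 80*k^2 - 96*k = (k - 2)*(k^4 - 3*k^3 - 16*k^2 + 48*k) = (k - 3)*(k - 2)*(k^3 - 16*k) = k*(k - 3)*(k - 2)*(k^2 - 16) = k*(k - 3)*(k - 2)*(k + 4)*(k - 4)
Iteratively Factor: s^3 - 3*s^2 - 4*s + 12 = (s - 2)*(s^2 - s - 6) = (s - 3)*(s - 2)*(s + 2)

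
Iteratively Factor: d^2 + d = (d)*(d + 1)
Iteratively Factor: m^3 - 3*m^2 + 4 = (m + 1)*(m^2 - 4*m + 4) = (m - 2)*(m + 1)*(m - 2)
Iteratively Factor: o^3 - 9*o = (o - 3)*(o^2 + 3*o) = o*(o - 3)*(o + 3)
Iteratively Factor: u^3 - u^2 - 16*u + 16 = (u + 4)*(u^2 - 5*u + 4) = (u - 4)*(u + 4)*(u - 1)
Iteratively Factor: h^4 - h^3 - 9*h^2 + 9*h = (h - 3)*(h^3 + 2*h^2 - 3*h) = (h - 3)*(h - 1)*(h^2 + 3*h) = h*(h - 3)*(h - 1)*(h + 3)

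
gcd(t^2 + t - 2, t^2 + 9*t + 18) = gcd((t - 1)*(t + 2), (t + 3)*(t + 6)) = 1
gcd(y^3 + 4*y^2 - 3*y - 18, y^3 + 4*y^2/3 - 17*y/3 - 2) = y^2 + y - 6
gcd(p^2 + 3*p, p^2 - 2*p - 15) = p + 3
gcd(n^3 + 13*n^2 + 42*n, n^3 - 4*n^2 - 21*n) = n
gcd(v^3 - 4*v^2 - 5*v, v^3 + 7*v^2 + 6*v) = v^2 + v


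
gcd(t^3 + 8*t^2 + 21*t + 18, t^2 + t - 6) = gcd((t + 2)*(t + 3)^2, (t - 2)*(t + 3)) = t + 3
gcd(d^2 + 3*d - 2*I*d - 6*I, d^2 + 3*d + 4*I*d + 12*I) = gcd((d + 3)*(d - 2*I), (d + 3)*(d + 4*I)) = d + 3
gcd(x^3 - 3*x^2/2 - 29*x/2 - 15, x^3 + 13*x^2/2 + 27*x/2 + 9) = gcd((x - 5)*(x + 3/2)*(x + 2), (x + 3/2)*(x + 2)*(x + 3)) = x^2 + 7*x/2 + 3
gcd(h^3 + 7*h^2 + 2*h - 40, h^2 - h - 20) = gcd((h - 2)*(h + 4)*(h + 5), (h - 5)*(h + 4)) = h + 4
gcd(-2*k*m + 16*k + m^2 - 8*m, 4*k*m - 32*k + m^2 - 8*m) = m - 8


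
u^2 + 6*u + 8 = (u + 2)*(u + 4)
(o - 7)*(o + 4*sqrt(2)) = o^2 - 7*o + 4*sqrt(2)*o - 28*sqrt(2)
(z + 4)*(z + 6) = z^2 + 10*z + 24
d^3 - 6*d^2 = d^2*(d - 6)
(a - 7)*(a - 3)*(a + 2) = a^3 - 8*a^2 + a + 42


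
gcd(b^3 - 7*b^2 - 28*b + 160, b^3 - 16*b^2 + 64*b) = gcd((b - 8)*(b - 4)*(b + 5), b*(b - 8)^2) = b - 8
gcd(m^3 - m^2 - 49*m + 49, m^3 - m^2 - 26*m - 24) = 1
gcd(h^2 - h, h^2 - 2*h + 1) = h - 1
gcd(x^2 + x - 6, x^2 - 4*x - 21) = x + 3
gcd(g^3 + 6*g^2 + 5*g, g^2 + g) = g^2 + g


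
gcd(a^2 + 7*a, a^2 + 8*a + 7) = a + 7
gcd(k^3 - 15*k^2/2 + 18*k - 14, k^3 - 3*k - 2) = k - 2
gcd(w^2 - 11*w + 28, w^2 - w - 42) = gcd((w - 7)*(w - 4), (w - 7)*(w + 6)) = w - 7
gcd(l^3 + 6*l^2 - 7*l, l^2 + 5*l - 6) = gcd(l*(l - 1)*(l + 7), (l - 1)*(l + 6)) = l - 1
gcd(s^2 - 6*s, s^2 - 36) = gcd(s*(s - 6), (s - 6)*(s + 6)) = s - 6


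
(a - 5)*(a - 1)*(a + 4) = a^3 - 2*a^2 - 19*a + 20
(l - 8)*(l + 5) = l^2 - 3*l - 40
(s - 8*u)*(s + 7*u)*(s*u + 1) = s^3*u - s^2*u^2 + s^2 - 56*s*u^3 - s*u - 56*u^2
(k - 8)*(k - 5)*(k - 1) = k^3 - 14*k^2 + 53*k - 40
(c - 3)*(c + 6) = c^2 + 3*c - 18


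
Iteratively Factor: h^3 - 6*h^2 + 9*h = (h)*(h^2 - 6*h + 9) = h*(h - 3)*(h - 3)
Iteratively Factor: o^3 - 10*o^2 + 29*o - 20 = (o - 4)*(o^2 - 6*o + 5) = (o - 5)*(o - 4)*(o - 1)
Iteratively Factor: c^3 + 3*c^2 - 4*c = (c + 4)*(c^2 - c) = (c - 1)*(c + 4)*(c)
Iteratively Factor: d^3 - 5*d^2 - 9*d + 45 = (d + 3)*(d^2 - 8*d + 15) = (d - 5)*(d + 3)*(d - 3)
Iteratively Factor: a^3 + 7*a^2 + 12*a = (a)*(a^2 + 7*a + 12) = a*(a + 3)*(a + 4)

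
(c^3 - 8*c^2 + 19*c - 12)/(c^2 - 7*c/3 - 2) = 3*(c^2 - 5*c + 4)/(3*c + 2)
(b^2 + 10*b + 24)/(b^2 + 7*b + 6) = (b + 4)/(b + 1)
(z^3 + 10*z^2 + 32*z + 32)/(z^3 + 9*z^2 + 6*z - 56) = (z^2 + 6*z + 8)/(z^2 + 5*z - 14)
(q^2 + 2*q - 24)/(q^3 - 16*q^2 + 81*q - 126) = (q^2 + 2*q - 24)/(q^3 - 16*q^2 + 81*q - 126)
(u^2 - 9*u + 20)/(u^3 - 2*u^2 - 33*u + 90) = (u - 4)/(u^2 + 3*u - 18)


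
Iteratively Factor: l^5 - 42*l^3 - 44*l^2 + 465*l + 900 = (l + 3)*(l^4 - 3*l^3 - 33*l^2 + 55*l + 300) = (l + 3)*(l + 4)*(l^3 - 7*l^2 - 5*l + 75) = (l - 5)*(l + 3)*(l + 4)*(l^2 - 2*l - 15) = (l - 5)*(l + 3)^2*(l + 4)*(l - 5)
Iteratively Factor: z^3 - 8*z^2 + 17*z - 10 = (z - 5)*(z^2 - 3*z + 2) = (z - 5)*(z - 2)*(z - 1)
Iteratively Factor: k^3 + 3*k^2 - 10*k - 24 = (k + 4)*(k^2 - k - 6) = (k + 2)*(k + 4)*(k - 3)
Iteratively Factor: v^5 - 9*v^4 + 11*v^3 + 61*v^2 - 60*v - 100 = (v - 2)*(v^4 - 7*v^3 - 3*v^2 + 55*v + 50) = (v - 5)*(v - 2)*(v^3 - 2*v^2 - 13*v - 10) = (v - 5)*(v - 2)*(v + 2)*(v^2 - 4*v - 5) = (v - 5)^2*(v - 2)*(v + 2)*(v + 1)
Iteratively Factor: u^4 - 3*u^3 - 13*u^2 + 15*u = (u)*(u^3 - 3*u^2 - 13*u + 15) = u*(u + 3)*(u^2 - 6*u + 5) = u*(u - 1)*(u + 3)*(u - 5)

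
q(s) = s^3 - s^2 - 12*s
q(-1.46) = 12.28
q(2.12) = -20.41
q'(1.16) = -10.28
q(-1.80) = 12.53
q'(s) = 3*s^2 - 2*s - 12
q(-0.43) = 4.90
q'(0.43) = -12.31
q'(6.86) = 115.46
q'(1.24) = -9.87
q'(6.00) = 84.00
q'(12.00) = 396.00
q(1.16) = -13.70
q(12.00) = 1440.00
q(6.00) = 108.00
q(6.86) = 193.45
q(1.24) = -14.51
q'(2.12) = -2.76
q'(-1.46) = -2.69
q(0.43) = -5.27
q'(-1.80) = 1.32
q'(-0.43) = -10.59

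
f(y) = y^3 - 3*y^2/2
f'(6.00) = 90.00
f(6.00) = 162.00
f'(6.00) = 90.00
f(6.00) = 162.00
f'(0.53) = -0.75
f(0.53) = -0.27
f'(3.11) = 19.69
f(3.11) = 15.57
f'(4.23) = 40.99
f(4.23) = 48.85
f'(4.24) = 41.21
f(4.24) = 49.26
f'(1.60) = 2.88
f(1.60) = 0.26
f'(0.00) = 0.00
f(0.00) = 0.00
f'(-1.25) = 8.44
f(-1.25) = -4.30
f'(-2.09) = 19.37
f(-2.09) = -15.68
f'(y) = 3*y^2 - 3*y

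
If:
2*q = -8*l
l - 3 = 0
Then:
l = 3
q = -12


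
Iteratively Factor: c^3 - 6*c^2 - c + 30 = (c - 3)*(c^2 - 3*c - 10) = (c - 3)*(c + 2)*(c - 5)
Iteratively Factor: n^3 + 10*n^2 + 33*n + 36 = (n + 4)*(n^2 + 6*n + 9) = (n + 3)*(n + 4)*(n + 3)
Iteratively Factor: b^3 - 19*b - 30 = (b - 5)*(b^2 + 5*b + 6) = (b - 5)*(b + 2)*(b + 3)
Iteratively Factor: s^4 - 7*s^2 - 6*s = (s + 2)*(s^3 - 2*s^2 - 3*s) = (s - 3)*(s + 2)*(s^2 + s) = (s - 3)*(s + 1)*(s + 2)*(s)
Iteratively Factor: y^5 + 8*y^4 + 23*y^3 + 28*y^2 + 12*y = (y + 1)*(y^4 + 7*y^3 + 16*y^2 + 12*y) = (y + 1)*(y + 3)*(y^3 + 4*y^2 + 4*y) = y*(y + 1)*(y + 3)*(y^2 + 4*y + 4) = y*(y + 1)*(y + 2)*(y + 3)*(y + 2)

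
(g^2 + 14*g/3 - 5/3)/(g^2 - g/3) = (g + 5)/g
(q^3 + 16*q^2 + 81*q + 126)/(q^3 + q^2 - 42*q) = (q^2 + 9*q + 18)/(q*(q - 6))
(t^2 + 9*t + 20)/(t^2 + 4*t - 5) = (t + 4)/(t - 1)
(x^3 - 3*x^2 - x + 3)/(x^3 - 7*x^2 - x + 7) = (x - 3)/(x - 7)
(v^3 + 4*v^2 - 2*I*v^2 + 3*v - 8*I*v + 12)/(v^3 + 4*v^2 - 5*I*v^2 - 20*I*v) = (v^2 - 2*I*v + 3)/(v*(v - 5*I))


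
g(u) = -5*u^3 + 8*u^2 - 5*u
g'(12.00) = -1973.00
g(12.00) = -7548.00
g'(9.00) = -1076.00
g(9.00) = -3042.00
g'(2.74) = -73.77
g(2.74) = -56.49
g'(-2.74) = -161.45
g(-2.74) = 176.61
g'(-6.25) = -690.94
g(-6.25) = 1564.45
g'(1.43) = -12.79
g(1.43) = -5.41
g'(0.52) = -0.74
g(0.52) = -1.14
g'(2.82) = -79.17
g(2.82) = -62.61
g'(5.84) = -423.14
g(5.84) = -752.24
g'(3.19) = -106.60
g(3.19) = -96.85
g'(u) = -15*u^2 + 16*u - 5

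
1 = 1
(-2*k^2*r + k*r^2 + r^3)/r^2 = -2*k^2/r + k + r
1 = 1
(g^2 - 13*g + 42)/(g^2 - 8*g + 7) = (g - 6)/(g - 1)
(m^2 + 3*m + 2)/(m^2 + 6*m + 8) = (m + 1)/(m + 4)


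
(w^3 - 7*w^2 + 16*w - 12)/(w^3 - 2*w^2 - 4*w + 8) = (w - 3)/(w + 2)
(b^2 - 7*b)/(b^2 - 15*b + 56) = b/(b - 8)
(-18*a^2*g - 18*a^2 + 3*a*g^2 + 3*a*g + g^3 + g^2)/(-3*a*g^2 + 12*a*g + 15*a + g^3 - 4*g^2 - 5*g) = (6*a + g)/(g - 5)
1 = 1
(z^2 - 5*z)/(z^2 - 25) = z/(z + 5)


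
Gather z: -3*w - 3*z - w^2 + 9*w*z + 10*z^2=-w^2 - 3*w + 10*z^2 + z*(9*w - 3)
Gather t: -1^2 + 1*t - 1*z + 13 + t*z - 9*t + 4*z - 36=t*(z - 8) + 3*z - 24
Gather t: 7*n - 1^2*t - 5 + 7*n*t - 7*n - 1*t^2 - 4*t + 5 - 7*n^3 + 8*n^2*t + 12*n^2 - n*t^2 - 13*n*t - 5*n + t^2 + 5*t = -7*n^3 + 12*n^2 - n*t^2 - 5*n + t*(8*n^2 - 6*n)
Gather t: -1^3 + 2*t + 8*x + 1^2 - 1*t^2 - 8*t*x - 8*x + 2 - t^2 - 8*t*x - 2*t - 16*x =-2*t^2 - 16*t*x - 16*x + 2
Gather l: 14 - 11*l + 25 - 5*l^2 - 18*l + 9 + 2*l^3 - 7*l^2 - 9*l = 2*l^3 - 12*l^2 - 38*l + 48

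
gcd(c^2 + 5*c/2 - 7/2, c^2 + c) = 1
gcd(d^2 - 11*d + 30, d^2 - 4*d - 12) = d - 6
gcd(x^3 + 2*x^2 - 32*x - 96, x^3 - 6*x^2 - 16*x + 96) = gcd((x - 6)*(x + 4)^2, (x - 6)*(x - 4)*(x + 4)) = x^2 - 2*x - 24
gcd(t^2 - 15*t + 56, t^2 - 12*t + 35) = t - 7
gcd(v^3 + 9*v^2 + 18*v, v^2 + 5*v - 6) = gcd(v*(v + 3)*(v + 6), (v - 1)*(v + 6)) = v + 6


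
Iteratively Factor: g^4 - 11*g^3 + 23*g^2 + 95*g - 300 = (g - 4)*(g^3 - 7*g^2 - 5*g + 75) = (g - 5)*(g - 4)*(g^2 - 2*g - 15) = (g - 5)*(g - 4)*(g + 3)*(g - 5)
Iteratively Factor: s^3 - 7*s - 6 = (s + 1)*(s^2 - s - 6) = (s + 1)*(s + 2)*(s - 3)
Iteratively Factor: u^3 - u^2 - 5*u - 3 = (u + 1)*(u^2 - 2*u - 3) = (u + 1)^2*(u - 3)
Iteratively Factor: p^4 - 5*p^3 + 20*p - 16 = (p + 2)*(p^3 - 7*p^2 + 14*p - 8) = (p - 2)*(p + 2)*(p^2 - 5*p + 4) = (p - 4)*(p - 2)*(p + 2)*(p - 1)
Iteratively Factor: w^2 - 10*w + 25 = (w - 5)*(w - 5)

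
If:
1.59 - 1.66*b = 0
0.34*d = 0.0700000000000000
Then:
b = 0.96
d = 0.21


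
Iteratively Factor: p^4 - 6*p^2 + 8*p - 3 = (p - 1)*(p^3 + p^2 - 5*p + 3) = (p - 1)^2*(p^2 + 2*p - 3) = (p - 1)^2*(p + 3)*(p - 1)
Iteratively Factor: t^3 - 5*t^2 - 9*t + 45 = (t - 5)*(t^2 - 9) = (t - 5)*(t + 3)*(t - 3)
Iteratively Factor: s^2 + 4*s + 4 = (s + 2)*(s + 2)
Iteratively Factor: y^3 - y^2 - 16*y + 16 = (y - 1)*(y^2 - 16) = (y - 1)*(y + 4)*(y - 4)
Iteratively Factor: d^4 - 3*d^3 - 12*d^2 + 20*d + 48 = (d - 4)*(d^3 + d^2 - 8*d - 12) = (d - 4)*(d + 2)*(d^2 - d - 6) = (d - 4)*(d - 3)*(d + 2)*(d + 2)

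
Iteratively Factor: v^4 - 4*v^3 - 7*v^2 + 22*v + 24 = (v - 3)*(v^3 - v^2 - 10*v - 8) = (v - 3)*(v + 2)*(v^2 - 3*v - 4) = (v - 3)*(v + 1)*(v + 2)*(v - 4)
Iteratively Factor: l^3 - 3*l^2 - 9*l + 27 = (l - 3)*(l^2 - 9) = (l - 3)*(l + 3)*(l - 3)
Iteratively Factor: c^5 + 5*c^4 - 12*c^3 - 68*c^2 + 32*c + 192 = (c + 4)*(c^4 + c^3 - 16*c^2 - 4*c + 48) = (c - 3)*(c + 4)*(c^3 + 4*c^2 - 4*c - 16) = (c - 3)*(c + 4)^2*(c^2 - 4) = (c - 3)*(c - 2)*(c + 4)^2*(c + 2)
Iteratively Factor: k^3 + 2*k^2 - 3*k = (k)*(k^2 + 2*k - 3) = k*(k + 3)*(k - 1)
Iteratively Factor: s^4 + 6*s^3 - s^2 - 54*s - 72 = (s + 4)*(s^3 + 2*s^2 - 9*s - 18) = (s + 3)*(s + 4)*(s^2 - s - 6) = (s - 3)*(s + 3)*(s + 4)*(s + 2)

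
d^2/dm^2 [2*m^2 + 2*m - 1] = 4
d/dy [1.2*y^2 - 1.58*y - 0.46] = 2.4*y - 1.58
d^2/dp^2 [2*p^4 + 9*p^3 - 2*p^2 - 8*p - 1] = 24*p^2 + 54*p - 4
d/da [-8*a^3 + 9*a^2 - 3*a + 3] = -24*a^2 + 18*a - 3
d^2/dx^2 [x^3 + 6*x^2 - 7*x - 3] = 6*x + 12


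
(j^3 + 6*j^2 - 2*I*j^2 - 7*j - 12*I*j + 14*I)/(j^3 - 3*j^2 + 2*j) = (j^2 + j*(7 - 2*I) - 14*I)/(j*(j - 2))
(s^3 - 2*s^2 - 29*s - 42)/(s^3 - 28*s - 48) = (s^2 - 4*s - 21)/(s^2 - 2*s - 24)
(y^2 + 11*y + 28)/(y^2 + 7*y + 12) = (y + 7)/(y + 3)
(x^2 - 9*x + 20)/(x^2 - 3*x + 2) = (x^2 - 9*x + 20)/(x^2 - 3*x + 2)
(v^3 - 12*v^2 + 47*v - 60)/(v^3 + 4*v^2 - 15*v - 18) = (v^2 - 9*v + 20)/(v^2 + 7*v + 6)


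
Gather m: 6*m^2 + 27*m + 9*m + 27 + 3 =6*m^2 + 36*m + 30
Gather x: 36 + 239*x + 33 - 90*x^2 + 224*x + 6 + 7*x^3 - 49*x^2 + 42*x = 7*x^3 - 139*x^2 + 505*x + 75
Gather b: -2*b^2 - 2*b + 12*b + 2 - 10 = -2*b^2 + 10*b - 8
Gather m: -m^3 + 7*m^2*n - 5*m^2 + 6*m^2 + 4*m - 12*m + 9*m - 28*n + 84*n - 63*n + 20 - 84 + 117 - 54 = -m^3 + m^2*(7*n + 1) + m - 7*n - 1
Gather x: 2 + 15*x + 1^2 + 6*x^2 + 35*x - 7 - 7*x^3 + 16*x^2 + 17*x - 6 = -7*x^3 + 22*x^2 + 67*x - 10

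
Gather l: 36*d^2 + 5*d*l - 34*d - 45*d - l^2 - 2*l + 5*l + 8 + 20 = 36*d^2 - 79*d - l^2 + l*(5*d + 3) + 28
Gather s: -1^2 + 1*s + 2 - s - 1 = 0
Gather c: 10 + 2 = 12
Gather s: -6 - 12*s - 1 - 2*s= -14*s - 7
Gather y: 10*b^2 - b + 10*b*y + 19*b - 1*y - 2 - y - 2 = 10*b^2 + 18*b + y*(10*b - 2) - 4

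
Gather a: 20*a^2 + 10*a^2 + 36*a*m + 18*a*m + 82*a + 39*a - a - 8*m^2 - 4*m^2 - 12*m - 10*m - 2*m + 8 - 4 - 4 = 30*a^2 + a*(54*m + 120) - 12*m^2 - 24*m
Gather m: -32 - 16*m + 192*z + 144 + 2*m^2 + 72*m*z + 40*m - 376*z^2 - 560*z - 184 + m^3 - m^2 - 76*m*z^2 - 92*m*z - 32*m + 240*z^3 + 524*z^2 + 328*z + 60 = m^3 + m^2 + m*(-76*z^2 - 20*z - 8) + 240*z^3 + 148*z^2 - 40*z - 12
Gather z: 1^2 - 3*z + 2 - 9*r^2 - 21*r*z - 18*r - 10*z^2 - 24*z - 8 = -9*r^2 - 18*r - 10*z^2 + z*(-21*r - 27) - 5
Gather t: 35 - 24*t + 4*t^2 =4*t^2 - 24*t + 35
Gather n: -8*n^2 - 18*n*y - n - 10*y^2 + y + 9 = -8*n^2 + n*(-18*y - 1) - 10*y^2 + y + 9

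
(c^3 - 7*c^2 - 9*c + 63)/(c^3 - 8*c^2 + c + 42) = (c + 3)/(c + 2)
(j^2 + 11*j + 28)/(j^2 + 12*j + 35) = (j + 4)/(j + 5)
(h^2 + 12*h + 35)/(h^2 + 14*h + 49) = (h + 5)/(h + 7)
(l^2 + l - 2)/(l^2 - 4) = (l - 1)/(l - 2)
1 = 1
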